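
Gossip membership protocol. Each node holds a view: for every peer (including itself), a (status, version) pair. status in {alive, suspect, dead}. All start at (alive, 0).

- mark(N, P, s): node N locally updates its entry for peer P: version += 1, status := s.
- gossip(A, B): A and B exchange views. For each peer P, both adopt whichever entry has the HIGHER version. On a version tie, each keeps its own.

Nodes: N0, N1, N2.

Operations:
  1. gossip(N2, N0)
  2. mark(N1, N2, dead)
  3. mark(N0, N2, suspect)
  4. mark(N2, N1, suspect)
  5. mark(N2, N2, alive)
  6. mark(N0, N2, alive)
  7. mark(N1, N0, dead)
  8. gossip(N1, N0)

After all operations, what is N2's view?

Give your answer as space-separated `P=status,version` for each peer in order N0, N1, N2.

Answer: N0=alive,0 N1=suspect,1 N2=alive,1

Derivation:
Op 1: gossip N2<->N0 -> N2.N0=(alive,v0) N2.N1=(alive,v0) N2.N2=(alive,v0) | N0.N0=(alive,v0) N0.N1=(alive,v0) N0.N2=(alive,v0)
Op 2: N1 marks N2=dead -> (dead,v1)
Op 3: N0 marks N2=suspect -> (suspect,v1)
Op 4: N2 marks N1=suspect -> (suspect,v1)
Op 5: N2 marks N2=alive -> (alive,v1)
Op 6: N0 marks N2=alive -> (alive,v2)
Op 7: N1 marks N0=dead -> (dead,v1)
Op 8: gossip N1<->N0 -> N1.N0=(dead,v1) N1.N1=(alive,v0) N1.N2=(alive,v2) | N0.N0=(dead,v1) N0.N1=(alive,v0) N0.N2=(alive,v2)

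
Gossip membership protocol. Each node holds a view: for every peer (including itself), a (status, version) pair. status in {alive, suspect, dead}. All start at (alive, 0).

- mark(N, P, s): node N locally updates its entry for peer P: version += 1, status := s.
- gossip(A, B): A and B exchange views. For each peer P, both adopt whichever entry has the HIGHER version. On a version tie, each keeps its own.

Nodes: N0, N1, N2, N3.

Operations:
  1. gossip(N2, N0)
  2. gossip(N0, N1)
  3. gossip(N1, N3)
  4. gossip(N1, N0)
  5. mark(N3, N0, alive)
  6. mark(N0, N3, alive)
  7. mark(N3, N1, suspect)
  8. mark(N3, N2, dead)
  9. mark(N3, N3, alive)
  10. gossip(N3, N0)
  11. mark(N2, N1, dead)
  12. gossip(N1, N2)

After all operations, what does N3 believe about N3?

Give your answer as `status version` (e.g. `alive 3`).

Op 1: gossip N2<->N0 -> N2.N0=(alive,v0) N2.N1=(alive,v0) N2.N2=(alive,v0) N2.N3=(alive,v0) | N0.N0=(alive,v0) N0.N1=(alive,v0) N0.N2=(alive,v0) N0.N3=(alive,v0)
Op 2: gossip N0<->N1 -> N0.N0=(alive,v0) N0.N1=(alive,v0) N0.N2=(alive,v0) N0.N3=(alive,v0) | N1.N0=(alive,v0) N1.N1=(alive,v0) N1.N2=(alive,v0) N1.N3=(alive,v0)
Op 3: gossip N1<->N3 -> N1.N0=(alive,v0) N1.N1=(alive,v0) N1.N2=(alive,v0) N1.N3=(alive,v0) | N3.N0=(alive,v0) N3.N1=(alive,v0) N3.N2=(alive,v0) N3.N3=(alive,v0)
Op 4: gossip N1<->N0 -> N1.N0=(alive,v0) N1.N1=(alive,v0) N1.N2=(alive,v0) N1.N3=(alive,v0) | N0.N0=(alive,v0) N0.N1=(alive,v0) N0.N2=(alive,v0) N0.N3=(alive,v0)
Op 5: N3 marks N0=alive -> (alive,v1)
Op 6: N0 marks N3=alive -> (alive,v1)
Op 7: N3 marks N1=suspect -> (suspect,v1)
Op 8: N3 marks N2=dead -> (dead,v1)
Op 9: N3 marks N3=alive -> (alive,v1)
Op 10: gossip N3<->N0 -> N3.N0=(alive,v1) N3.N1=(suspect,v1) N3.N2=(dead,v1) N3.N3=(alive,v1) | N0.N0=(alive,v1) N0.N1=(suspect,v1) N0.N2=(dead,v1) N0.N3=(alive,v1)
Op 11: N2 marks N1=dead -> (dead,v1)
Op 12: gossip N1<->N2 -> N1.N0=(alive,v0) N1.N1=(dead,v1) N1.N2=(alive,v0) N1.N3=(alive,v0) | N2.N0=(alive,v0) N2.N1=(dead,v1) N2.N2=(alive,v0) N2.N3=(alive,v0)

Answer: alive 1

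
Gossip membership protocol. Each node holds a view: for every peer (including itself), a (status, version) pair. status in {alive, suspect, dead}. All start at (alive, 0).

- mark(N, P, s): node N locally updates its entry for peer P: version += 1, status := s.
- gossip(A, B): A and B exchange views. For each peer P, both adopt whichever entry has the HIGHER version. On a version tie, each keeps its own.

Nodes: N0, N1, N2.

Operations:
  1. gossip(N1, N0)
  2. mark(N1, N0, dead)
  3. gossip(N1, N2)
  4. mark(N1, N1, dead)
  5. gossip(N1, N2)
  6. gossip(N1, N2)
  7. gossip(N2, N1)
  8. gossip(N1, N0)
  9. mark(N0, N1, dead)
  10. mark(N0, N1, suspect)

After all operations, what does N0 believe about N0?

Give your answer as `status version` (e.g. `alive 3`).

Answer: dead 1

Derivation:
Op 1: gossip N1<->N0 -> N1.N0=(alive,v0) N1.N1=(alive,v0) N1.N2=(alive,v0) | N0.N0=(alive,v0) N0.N1=(alive,v0) N0.N2=(alive,v0)
Op 2: N1 marks N0=dead -> (dead,v1)
Op 3: gossip N1<->N2 -> N1.N0=(dead,v1) N1.N1=(alive,v0) N1.N2=(alive,v0) | N2.N0=(dead,v1) N2.N1=(alive,v0) N2.N2=(alive,v0)
Op 4: N1 marks N1=dead -> (dead,v1)
Op 5: gossip N1<->N2 -> N1.N0=(dead,v1) N1.N1=(dead,v1) N1.N2=(alive,v0) | N2.N0=(dead,v1) N2.N1=(dead,v1) N2.N2=(alive,v0)
Op 6: gossip N1<->N2 -> N1.N0=(dead,v1) N1.N1=(dead,v1) N1.N2=(alive,v0) | N2.N0=(dead,v1) N2.N1=(dead,v1) N2.N2=(alive,v0)
Op 7: gossip N2<->N1 -> N2.N0=(dead,v1) N2.N1=(dead,v1) N2.N2=(alive,v0) | N1.N0=(dead,v1) N1.N1=(dead,v1) N1.N2=(alive,v0)
Op 8: gossip N1<->N0 -> N1.N0=(dead,v1) N1.N1=(dead,v1) N1.N2=(alive,v0) | N0.N0=(dead,v1) N0.N1=(dead,v1) N0.N2=(alive,v0)
Op 9: N0 marks N1=dead -> (dead,v2)
Op 10: N0 marks N1=suspect -> (suspect,v3)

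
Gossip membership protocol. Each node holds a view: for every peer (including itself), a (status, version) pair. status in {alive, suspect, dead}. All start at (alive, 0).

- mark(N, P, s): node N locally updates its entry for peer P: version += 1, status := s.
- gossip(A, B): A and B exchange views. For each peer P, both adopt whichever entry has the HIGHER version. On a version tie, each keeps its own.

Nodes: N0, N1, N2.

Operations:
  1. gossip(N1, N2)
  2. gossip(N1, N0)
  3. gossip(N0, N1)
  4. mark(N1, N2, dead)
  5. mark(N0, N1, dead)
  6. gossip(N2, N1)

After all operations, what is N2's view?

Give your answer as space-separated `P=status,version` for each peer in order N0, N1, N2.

Answer: N0=alive,0 N1=alive,0 N2=dead,1

Derivation:
Op 1: gossip N1<->N2 -> N1.N0=(alive,v0) N1.N1=(alive,v0) N1.N2=(alive,v0) | N2.N0=(alive,v0) N2.N1=(alive,v0) N2.N2=(alive,v0)
Op 2: gossip N1<->N0 -> N1.N0=(alive,v0) N1.N1=(alive,v0) N1.N2=(alive,v0) | N0.N0=(alive,v0) N0.N1=(alive,v0) N0.N2=(alive,v0)
Op 3: gossip N0<->N1 -> N0.N0=(alive,v0) N0.N1=(alive,v0) N0.N2=(alive,v0) | N1.N0=(alive,v0) N1.N1=(alive,v0) N1.N2=(alive,v0)
Op 4: N1 marks N2=dead -> (dead,v1)
Op 5: N0 marks N1=dead -> (dead,v1)
Op 6: gossip N2<->N1 -> N2.N0=(alive,v0) N2.N1=(alive,v0) N2.N2=(dead,v1) | N1.N0=(alive,v0) N1.N1=(alive,v0) N1.N2=(dead,v1)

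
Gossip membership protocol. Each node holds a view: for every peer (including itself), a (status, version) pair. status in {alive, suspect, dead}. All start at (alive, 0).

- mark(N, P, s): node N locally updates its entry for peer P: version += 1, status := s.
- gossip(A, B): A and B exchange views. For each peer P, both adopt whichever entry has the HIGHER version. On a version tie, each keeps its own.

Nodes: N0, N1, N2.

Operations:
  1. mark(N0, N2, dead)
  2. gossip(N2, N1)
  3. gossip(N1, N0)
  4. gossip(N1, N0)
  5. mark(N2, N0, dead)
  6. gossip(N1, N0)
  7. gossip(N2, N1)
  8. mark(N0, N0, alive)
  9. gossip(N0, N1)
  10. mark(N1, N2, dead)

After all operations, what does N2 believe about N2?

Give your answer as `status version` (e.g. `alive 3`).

Op 1: N0 marks N2=dead -> (dead,v1)
Op 2: gossip N2<->N1 -> N2.N0=(alive,v0) N2.N1=(alive,v0) N2.N2=(alive,v0) | N1.N0=(alive,v0) N1.N1=(alive,v0) N1.N2=(alive,v0)
Op 3: gossip N1<->N0 -> N1.N0=(alive,v0) N1.N1=(alive,v0) N1.N2=(dead,v1) | N0.N0=(alive,v0) N0.N1=(alive,v0) N0.N2=(dead,v1)
Op 4: gossip N1<->N0 -> N1.N0=(alive,v0) N1.N1=(alive,v0) N1.N2=(dead,v1) | N0.N0=(alive,v0) N0.N1=(alive,v0) N0.N2=(dead,v1)
Op 5: N2 marks N0=dead -> (dead,v1)
Op 6: gossip N1<->N0 -> N1.N0=(alive,v0) N1.N1=(alive,v0) N1.N2=(dead,v1) | N0.N0=(alive,v0) N0.N1=(alive,v0) N0.N2=(dead,v1)
Op 7: gossip N2<->N1 -> N2.N0=(dead,v1) N2.N1=(alive,v0) N2.N2=(dead,v1) | N1.N0=(dead,v1) N1.N1=(alive,v0) N1.N2=(dead,v1)
Op 8: N0 marks N0=alive -> (alive,v1)
Op 9: gossip N0<->N1 -> N0.N0=(alive,v1) N0.N1=(alive,v0) N0.N2=(dead,v1) | N1.N0=(dead,v1) N1.N1=(alive,v0) N1.N2=(dead,v1)
Op 10: N1 marks N2=dead -> (dead,v2)

Answer: dead 1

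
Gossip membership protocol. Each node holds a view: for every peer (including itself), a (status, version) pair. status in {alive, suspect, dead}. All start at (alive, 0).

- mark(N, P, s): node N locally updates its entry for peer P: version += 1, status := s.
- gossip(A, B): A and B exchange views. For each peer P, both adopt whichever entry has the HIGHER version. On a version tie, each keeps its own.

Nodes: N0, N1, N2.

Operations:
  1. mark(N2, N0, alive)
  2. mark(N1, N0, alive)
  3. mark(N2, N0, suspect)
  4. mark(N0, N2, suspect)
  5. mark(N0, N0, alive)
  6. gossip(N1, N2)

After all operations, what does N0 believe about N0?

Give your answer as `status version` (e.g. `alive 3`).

Answer: alive 1

Derivation:
Op 1: N2 marks N0=alive -> (alive,v1)
Op 2: N1 marks N0=alive -> (alive,v1)
Op 3: N2 marks N0=suspect -> (suspect,v2)
Op 4: N0 marks N2=suspect -> (suspect,v1)
Op 5: N0 marks N0=alive -> (alive,v1)
Op 6: gossip N1<->N2 -> N1.N0=(suspect,v2) N1.N1=(alive,v0) N1.N2=(alive,v0) | N2.N0=(suspect,v2) N2.N1=(alive,v0) N2.N2=(alive,v0)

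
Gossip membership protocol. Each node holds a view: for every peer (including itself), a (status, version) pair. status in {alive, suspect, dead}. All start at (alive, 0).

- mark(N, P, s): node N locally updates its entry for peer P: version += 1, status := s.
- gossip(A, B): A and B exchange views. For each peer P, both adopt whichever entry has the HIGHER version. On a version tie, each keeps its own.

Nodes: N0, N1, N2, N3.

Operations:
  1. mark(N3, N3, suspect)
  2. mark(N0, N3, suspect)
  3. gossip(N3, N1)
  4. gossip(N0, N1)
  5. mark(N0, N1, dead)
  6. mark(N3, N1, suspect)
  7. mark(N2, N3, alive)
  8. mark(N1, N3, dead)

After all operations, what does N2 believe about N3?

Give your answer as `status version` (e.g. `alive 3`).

Op 1: N3 marks N3=suspect -> (suspect,v1)
Op 2: N0 marks N3=suspect -> (suspect,v1)
Op 3: gossip N3<->N1 -> N3.N0=(alive,v0) N3.N1=(alive,v0) N3.N2=(alive,v0) N3.N3=(suspect,v1) | N1.N0=(alive,v0) N1.N1=(alive,v0) N1.N2=(alive,v0) N1.N3=(suspect,v1)
Op 4: gossip N0<->N1 -> N0.N0=(alive,v0) N0.N1=(alive,v0) N0.N2=(alive,v0) N0.N3=(suspect,v1) | N1.N0=(alive,v0) N1.N1=(alive,v0) N1.N2=(alive,v0) N1.N3=(suspect,v1)
Op 5: N0 marks N1=dead -> (dead,v1)
Op 6: N3 marks N1=suspect -> (suspect,v1)
Op 7: N2 marks N3=alive -> (alive,v1)
Op 8: N1 marks N3=dead -> (dead,v2)

Answer: alive 1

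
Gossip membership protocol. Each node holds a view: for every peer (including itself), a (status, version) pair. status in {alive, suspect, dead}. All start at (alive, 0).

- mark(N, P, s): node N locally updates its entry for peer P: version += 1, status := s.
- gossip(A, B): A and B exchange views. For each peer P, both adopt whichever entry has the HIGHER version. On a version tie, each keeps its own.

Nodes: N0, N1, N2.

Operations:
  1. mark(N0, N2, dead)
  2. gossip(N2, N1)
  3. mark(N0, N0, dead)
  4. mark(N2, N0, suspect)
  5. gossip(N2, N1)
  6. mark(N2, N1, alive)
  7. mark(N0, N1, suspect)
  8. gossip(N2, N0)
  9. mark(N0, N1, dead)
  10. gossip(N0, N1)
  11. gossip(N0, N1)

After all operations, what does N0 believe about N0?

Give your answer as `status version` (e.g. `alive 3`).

Op 1: N0 marks N2=dead -> (dead,v1)
Op 2: gossip N2<->N1 -> N2.N0=(alive,v0) N2.N1=(alive,v0) N2.N2=(alive,v0) | N1.N0=(alive,v0) N1.N1=(alive,v0) N1.N2=(alive,v0)
Op 3: N0 marks N0=dead -> (dead,v1)
Op 4: N2 marks N0=suspect -> (suspect,v1)
Op 5: gossip N2<->N1 -> N2.N0=(suspect,v1) N2.N1=(alive,v0) N2.N2=(alive,v0) | N1.N0=(suspect,v1) N1.N1=(alive,v0) N1.N2=(alive,v0)
Op 6: N2 marks N1=alive -> (alive,v1)
Op 7: N0 marks N1=suspect -> (suspect,v1)
Op 8: gossip N2<->N0 -> N2.N0=(suspect,v1) N2.N1=(alive,v1) N2.N2=(dead,v1) | N0.N0=(dead,v1) N0.N1=(suspect,v1) N0.N2=(dead,v1)
Op 9: N0 marks N1=dead -> (dead,v2)
Op 10: gossip N0<->N1 -> N0.N0=(dead,v1) N0.N1=(dead,v2) N0.N2=(dead,v1) | N1.N0=(suspect,v1) N1.N1=(dead,v2) N1.N2=(dead,v1)
Op 11: gossip N0<->N1 -> N0.N0=(dead,v1) N0.N1=(dead,v2) N0.N2=(dead,v1) | N1.N0=(suspect,v1) N1.N1=(dead,v2) N1.N2=(dead,v1)

Answer: dead 1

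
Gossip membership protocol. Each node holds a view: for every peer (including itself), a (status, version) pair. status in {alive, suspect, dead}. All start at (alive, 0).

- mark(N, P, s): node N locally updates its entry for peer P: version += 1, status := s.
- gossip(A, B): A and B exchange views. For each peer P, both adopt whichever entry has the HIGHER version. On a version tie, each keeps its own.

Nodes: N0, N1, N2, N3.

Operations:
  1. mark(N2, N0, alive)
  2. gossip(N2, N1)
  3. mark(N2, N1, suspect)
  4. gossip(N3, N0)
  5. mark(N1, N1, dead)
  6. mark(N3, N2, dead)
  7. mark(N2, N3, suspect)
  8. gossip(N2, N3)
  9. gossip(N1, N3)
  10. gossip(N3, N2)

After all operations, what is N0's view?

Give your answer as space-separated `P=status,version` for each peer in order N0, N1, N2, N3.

Answer: N0=alive,0 N1=alive,0 N2=alive,0 N3=alive,0

Derivation:
Op 1: N2 marks N0=alive -> (alive,v1)
Op 2: gossip N2<->N1 -> N2.N0=(alive,v1) N2.N1=(alive,v0) N2.N2=(alive,v0) N2.N3=(alive,v0) | N1.N0=(alive,v1) N1.N1=(alive,v0) N1.N2=(alive,v0) N1.N3=(alive,v0)
Op 3: N2 marks N1=suspect -> (suspect,v1)
Op 4: gossip N3<->N0 -> N3.N0=(alive,v0) N3.N1=(alive,v0) N3.N2=(alive,v0) N3.N3=(alive,v0) | N0.N0=(alive,v0) N0.N1=(alive,v0) N0.N2=(alive,v0) N0.N3=(alive,v0)
Op 5: N1 marks N1=dead -> (dead,v1)
Op 6: N3 marks N2=dead -> (dead,v1)
Op 7: N2 marks N3=suspect -> (suspect,v1)
Op 8: gossip N2<->N3 -> N2.N0=(alive,v1) N2.N1=(suspect,v1) N2.N2=(dead,v1) N2.N3=(suspect,v1) | N3.N0=(alive,v1) N3.N1=(suspect,v1) N3.N2=(dead,v1) N3.N3=(suspect,v1)
Op 9: gossip N1<->N3 -> N1.N0=(alive,v1) N1.N1=(dead,v1) N1.N2=(dead,v1) N1.N3=(suspect,v1) | N3.N0=(alive,v1) N3.N1=(suspect,v1) N3.N2=(dead,v1) N3.N3=(suspect,v1)
Op 10: gossip N3<->N2 -> N3.N0=(alive,v1) N3.N1=(suspect,v1) N3.N2=(dead,v1) N3.N3=(suspect,v1) | N2.N0=(alive,v1) N2.N1=(suspect,v1) N2.N2=(dead,v1) N2.N3=(suspect,v1)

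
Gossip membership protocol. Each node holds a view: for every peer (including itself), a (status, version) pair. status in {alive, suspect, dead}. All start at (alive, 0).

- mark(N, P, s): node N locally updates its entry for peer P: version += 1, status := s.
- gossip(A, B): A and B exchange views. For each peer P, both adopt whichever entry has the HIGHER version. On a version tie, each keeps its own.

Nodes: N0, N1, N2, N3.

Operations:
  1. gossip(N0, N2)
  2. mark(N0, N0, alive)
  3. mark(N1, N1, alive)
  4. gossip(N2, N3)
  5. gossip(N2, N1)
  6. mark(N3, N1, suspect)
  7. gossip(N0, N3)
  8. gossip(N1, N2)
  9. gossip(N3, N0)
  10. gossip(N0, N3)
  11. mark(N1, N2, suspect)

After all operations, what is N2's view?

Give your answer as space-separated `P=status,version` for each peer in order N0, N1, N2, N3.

Op 1: gossip N0<->N2 -> N0.N0=(alive,v0) N0.N1=(alive,v0) N0.N2=(alive,v0) N0.N3=(alive,v0) | N2.N0=(alive,v0) N2.N1=(alive,v0) N2.N2=(alive,v0) N2.N3=(alive,v0)
Op 2: N0 marks N0=alive -> (alive,v1)
Op 3: N1 marks N1=alive -> (alive,v1)
Op 4: gossip N2<->N3 -> N2.N0=(alive,v0) N2.N1=(alive,v0) N2.N2=(alive,v0) N2.N3=(alive,v0) | N3.N0=(alive,v0) N3.N1=(alive,v0) N3.N2=(alive,v0) N3.N3=(alive,v0)
Op 5: gossip N2<->N1 -> N2.N0=(alive,v0) N2.N1=(alive,v1) N2.N2=(alive,v0) N2.N3=(alive,v0) | N1.N0=(alive,v0) N1.N1=(alive,v1) N1.N2=(alive,v0) N1.N3=(alive,v0)
Op 6: N3 marks N1=suspect -> (suspect,v1)
Op 7: gossip N0<->N3 -> N0.N0=(alive,v1) N0.N1=(suspect,v1) N0.N2=(alive,v0) N0.N3=(alive,v0) | N3.N0=(alive,v1) N3.N1=(suspect,v1) N3.N2=(alive,v0) N3.N3=(alive,v0)
Op 8: gossip N1<->N2 -> N1.N0=(alive,v0) N1.N1=(alive,v1) N1.N2=(alive,v0) N1.N3=(alive,v0) | N2.N0=(alive,v0) N2.N1=(alive,v1) N2.N2=(alive,v0) N2.N3=(alive,v0)
Op 9: gossip N3<->N0 -> N3.N0=(alive,v1) N3.N1=(suspect,v1) N3.N2=(alive,v0) N3.N3=(alive,v0) | N0.N0=(alive,v1) N0.N1=(suspect,v1) N0.N2=(alive,v0) N0.N3=(alive,v0)
Op 10: gossip N0<->N3 -> N0.N0=(alive,v1) N0.N1=(suspect,v1) N0.N2=(alive,v0) N0.N3=(alive,v0) | N3.N0=(alive,v1) N3.N1=(suspect,v1) N3.N2=(alive,v0) N3.N3=(alive,v0)
Op 11: N1 marks N2=suspect -> (suspect,v1)

Answer: N0=alive,0 N1=alive,1 N2=alive,0 N3=alive,0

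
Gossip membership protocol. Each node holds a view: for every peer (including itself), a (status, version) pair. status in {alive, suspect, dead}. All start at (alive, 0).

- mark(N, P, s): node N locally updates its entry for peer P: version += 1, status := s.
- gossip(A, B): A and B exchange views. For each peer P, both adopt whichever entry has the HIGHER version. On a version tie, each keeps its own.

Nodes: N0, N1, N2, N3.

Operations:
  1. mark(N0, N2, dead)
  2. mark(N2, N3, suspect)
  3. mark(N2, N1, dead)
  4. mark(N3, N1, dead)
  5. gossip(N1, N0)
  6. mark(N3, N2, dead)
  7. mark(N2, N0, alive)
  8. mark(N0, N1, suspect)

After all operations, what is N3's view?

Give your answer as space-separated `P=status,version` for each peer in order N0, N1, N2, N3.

Op 1: N0 marks N2=dead -> (dead,v1)
Op 2: N2 marks N3=suspect -> (suspect,v1)
Op 3: N2 marks N1=dead -> (dead,v1)
Op 4: N3 marks N1=dead -> (dead,v1)
Op 5: gossip N1<->N0 -> N1.N0=(alive,v0) N1.N1=(alive,v0) N1.N2=(dead,v1) N1.N3=(alive,v0) | N0.N0=(alive,v0) N0.N1=(alive,v0) N0.N2=(dead,v1) N0.N3=(alive,v0)
Op 6: N3 marks N2=dead -> (dead,v1)
Op 7: N2 marks N0=alive -> (alive,v1)
Op 8: N0 marks N1=suspect -> (suspect,v1)

Answer: N0=alive,0 N1=dead,1 N2=dead,1 N3=alive,0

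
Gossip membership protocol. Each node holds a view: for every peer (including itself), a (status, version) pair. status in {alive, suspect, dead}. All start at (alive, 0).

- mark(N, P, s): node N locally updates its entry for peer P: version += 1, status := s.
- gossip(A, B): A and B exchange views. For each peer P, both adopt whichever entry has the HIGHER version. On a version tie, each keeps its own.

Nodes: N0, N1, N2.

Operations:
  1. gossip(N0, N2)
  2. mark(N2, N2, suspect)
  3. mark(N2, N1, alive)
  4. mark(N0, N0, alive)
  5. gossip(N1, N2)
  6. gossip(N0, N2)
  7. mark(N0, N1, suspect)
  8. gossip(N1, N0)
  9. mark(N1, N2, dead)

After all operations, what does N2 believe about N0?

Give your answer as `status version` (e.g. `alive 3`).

Answer: alive 1

Derivation:
Op 1: gossip N0<->N2 -> N0.N0=(alive,v0) N0.N1=(alive,v0) N0.N2=(alive,v0) | N2.N0=(alive,v0) N2.N1=(alive,v0) N2.N2=(alive,v0)
Op 2: N2 marks N2=suspect -> (suspect,v1)
Op 3: N2 marks N1=alive -> (alive,v1)
Op 4: N0 marks N0=alive -> (alive,v1)
Op 5: gossip N1<->N2 -> N1.N0=(alive,v0) N1.N1=(alive,v1) N1.N2=(suspect,v1) | N2.N0=(alive,v0) N2.N1=(alive,v1) N2.N2=(suspect,v1)
Op 6: gossip N0<->N2 -> N0.N0=(alive,v1) N0.N1=(alive,v1) N0.N2=(suspect,v1) | N2.N0=(alive,v1) N2.N1=(alive,v1) N2.N2=(suspect,v1)
Op 7: N0 marks N1=suspect -> (suspect,v2)
Op 8: gossip N1<->N0 -> N1.N0=(alive,v1) N1.N1=(suspect,v2) N1.N2=(suspect,v1) | N0.N0=(alive,v1) N0.N1=(suspect,v2) N0.N2=(suspect,v1)
Op 9: N1 marks N2=dead -> (dead,v2)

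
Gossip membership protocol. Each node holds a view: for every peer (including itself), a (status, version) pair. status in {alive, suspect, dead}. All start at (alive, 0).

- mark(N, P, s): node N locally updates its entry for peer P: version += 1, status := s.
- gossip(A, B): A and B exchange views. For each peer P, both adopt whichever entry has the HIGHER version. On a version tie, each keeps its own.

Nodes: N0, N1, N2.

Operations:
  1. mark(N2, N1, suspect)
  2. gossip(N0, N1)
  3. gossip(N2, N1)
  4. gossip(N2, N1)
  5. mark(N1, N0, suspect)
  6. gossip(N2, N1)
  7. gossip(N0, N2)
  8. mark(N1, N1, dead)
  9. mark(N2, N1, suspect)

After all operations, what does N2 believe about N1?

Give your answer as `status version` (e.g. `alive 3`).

Answer: suspect 2

Derivation:
Op 1: N2 marks N1=suspect -> (suspect,v1)
Op 2: gossip N0<->N1 -> N0.N0=(alive,v0) N0.N1=(alive,v0) N0.N2=(alive,v0) | N1.N0=(alive,v0) N1.N1=(alive,v0) N1.N2=(alive,v0)
Op 3: gossip N2<->N1 -> N2.N0=(alive,v0) N2.N1=(suspect,v1) N2.N2=(alive,v0) | N1.N0=(alive,v0) N1.N1=(suspect,v1) N1.N2=(alive,v0)
Op 4: gossip N2<->N1 -> N2.N0=(alive,v0) N2.N1=(suspect,v1) N2.N2=(alive,v0) | N1.N0=(alive,v0) N1.N1=(suspect,v1) N1.N2=(alive,v0)
Op 5: N1 marks N0=suspect -> (suspect,v1)
Op 6: gossip N2<->N1 -> N2.N0=(suspect,v1) N2.N1=(suspect,v1) N2.N2=(alive,v0) | N1.N0=(suspect,v1) N1.N1=(suspect,v1) N1.N2=(alive,v0)
Op 7: gossip N0<->N2 -> N0.N0=(suspect,v1) N0.N1=(suspect,v1) N0.N2=(alive,v0) | N2.N0=(suspect,v1) N2.N1=(suspect,v1) N2.N2=(alive,v0)
Op 8: N1 marks N1=dead -> (dead,v2)
Op 9: N2 marks N1=suspect -> (suspect,v2)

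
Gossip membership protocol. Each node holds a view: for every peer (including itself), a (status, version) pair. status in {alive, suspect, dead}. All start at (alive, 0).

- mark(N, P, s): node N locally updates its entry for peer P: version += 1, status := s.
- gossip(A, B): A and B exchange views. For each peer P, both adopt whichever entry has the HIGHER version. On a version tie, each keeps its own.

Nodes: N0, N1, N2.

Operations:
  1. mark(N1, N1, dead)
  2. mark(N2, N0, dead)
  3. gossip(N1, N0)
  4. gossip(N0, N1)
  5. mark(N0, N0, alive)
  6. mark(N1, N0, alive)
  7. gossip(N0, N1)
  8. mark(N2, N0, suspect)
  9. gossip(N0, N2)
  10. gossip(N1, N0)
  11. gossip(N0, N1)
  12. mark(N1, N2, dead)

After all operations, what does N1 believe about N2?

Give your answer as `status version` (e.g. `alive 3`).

Answer: dead 1

Derivation:
Op 1: N1 marks N1=dead -> (dead,v1)
Op 2: N2 marks N0=dead -> (dead,v1)
Op 3: gossip N1<->N0 -> N1.N0=(alive,v0) N1.N1=(dead,v1) N1.N2=(alive,v0) | N0.N0=(alive,v0) N0.N1=(dead,v1) N0.N2=(alive,v0)
Op 4: gossip N0<->N1 -> N0.N0=(alive,v0) N0.N1=(dead,v1) N0.N2=(alive,v0) | N1.N0=(alive,v0) N1.N1=(dead,v1) N1.N2=(alive,v0)
Op 5: N0 marks N0=alive -> (alive,v1)
Op 6: N1 marks N0=alive -> (alive,v1)
Op 7: gossip N0<->N1 -> N0.N0=(alive,v1) N0.N1=(dead,v1) N0.N2=(alive,v0) | N1.N0=(alive,v1) N1.N1=(dead,v1) N1.N2=(alive,v0)
Op 8: N2 marks N0=suspect -> (suspect,v2)
Op 9: gossip N0<->N2 -> N0.N0=(suspect,v2) N0.N1=(dead,v1) N0.N2=(alive,v0) | N2.N0=(suspect,v2) N2.N1=(dead,v1) N2.N2=(alive,v0)
Op 10: gossip N1<->N0 -> N1.N0=(suspect,v2) N1.N1=(dead,v1) N1.N2=(alive,v0) | N0.N0=(suspect,v2) N0.N1=(dead,v1) N0.N2=(alive,v0)
Op 11: gossip N0<->N1 -> N0.N0=(suspect,v2) N0.N1=(dead,v1) N0.N2=(alive,v0) | N1.N0=(suspect,v2) N1.N1=(dead,v1) N1.N2=(alive,v0)
Op 12: N1 marks N2=dead -> (dead,v1)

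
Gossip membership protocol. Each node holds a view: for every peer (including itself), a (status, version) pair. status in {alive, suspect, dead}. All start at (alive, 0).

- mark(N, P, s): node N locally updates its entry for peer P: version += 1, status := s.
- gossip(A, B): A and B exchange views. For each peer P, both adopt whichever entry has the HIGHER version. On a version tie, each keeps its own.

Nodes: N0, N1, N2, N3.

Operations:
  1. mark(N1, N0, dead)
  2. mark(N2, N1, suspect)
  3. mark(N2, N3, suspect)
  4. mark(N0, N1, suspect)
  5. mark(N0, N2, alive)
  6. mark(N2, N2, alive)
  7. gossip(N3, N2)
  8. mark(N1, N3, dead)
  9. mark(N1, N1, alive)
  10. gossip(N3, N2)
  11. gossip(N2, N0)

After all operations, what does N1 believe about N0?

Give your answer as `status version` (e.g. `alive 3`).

Op 1: N1 marks N0=dead -> (dead,v1)
Op 2: N2 marks N1=suspect -> (suspect,v1)
Op 3: N2 marks N3=suspect -> (suspect,v1)
Op 4: N0 marks N1=suspect -> (suspect,v1)
Op 5: N0 marks N2=alive -> (alive,v1)
Op 6: N2 marks N2=alive -> (alive,v1)
Op 7: gossip N3<->N2 -> N3.N0=(alive,v0) N3.N1=(suspect,v1) N3.N2=(alive,v1) N3.N3=(suspect,v1) | N2.N0=(alive,v0) N2.N1=(suspect,v1) N2.N2=(alive,v1) N2.N3=(suspect,v1)
Op 8: N1 marks N3=dead -> (dead,v1)
Op 9: N1 marks N1=alive -> (alive,v1)
Op 10: gossip N3<->N2 -> N3.N0=(alive,v0) N3.N1=(suspect,v1) N3.N2=(alive,v1) N3.N3=(suspect,v1) | N2.N0=(alive,v0) N2.N1=(suspect,v1) N2.N2=(alive,v1) N2.N3=(suspect,v1)
Op 11: gossip N2<->N0 -> N2.N0=(alive,v0) N2.N1=(suspect,v1) N2.N2=(alive,v1) N2.N3=(suspect,v1) | N0.N0=(alive,v0) N0.N1=(suspect,v1) N0.N2=(alive,v1) N0.N3=(suspect,v1)

Answer: dead 1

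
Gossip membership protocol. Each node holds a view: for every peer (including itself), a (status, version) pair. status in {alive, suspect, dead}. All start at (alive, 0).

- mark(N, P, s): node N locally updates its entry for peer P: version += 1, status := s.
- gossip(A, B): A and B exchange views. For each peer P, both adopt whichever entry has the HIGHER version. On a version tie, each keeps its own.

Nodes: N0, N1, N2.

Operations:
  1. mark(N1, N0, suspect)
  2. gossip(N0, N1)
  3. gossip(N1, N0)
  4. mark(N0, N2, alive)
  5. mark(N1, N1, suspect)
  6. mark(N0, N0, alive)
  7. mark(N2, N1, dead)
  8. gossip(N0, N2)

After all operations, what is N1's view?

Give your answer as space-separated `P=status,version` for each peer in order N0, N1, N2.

Op 1: N1 marks N0=suspect -> (suspect,v1)
Op 2: gossip N0<->N1 -> N0.N0=(suspect,v1) N0.N1=(alive,v0) N0.N2=(alive,v0) | N1.N0=(suspect,v1) N1.N1=(alive,v0) N1.N2=(alive,v0)
Op 3: gossip N1<->N0 -> N1.N0=(suspect,v1) N1.N1=(alive,v0) N1.N2=(alive,v0) | N0.N0=(suspect,v1) N0.N1=(alive,v0) N0.N2=(alive,v0)
Op 4: N0 marks N2=alive -> (alive,v1)
Op 5: N1 marks N1=suspect -> (suspect,v1)
Op 6: N0 marks N0=alive -> (alive,v2)
Op 7: N2 marks N1=dead -> (dead,v1)
Op 8: gossip N0<->N2 -> N0.N0=(alive,v2) N0.N1=(dead,v1) N0.N2=(alive,v1) | N2.N0=(alive,v2) N2.N1=(dead,v1) N2.N2=(alive,v1)

Answer: N0=suspect,1 N1=suspect,1 N2=alive,0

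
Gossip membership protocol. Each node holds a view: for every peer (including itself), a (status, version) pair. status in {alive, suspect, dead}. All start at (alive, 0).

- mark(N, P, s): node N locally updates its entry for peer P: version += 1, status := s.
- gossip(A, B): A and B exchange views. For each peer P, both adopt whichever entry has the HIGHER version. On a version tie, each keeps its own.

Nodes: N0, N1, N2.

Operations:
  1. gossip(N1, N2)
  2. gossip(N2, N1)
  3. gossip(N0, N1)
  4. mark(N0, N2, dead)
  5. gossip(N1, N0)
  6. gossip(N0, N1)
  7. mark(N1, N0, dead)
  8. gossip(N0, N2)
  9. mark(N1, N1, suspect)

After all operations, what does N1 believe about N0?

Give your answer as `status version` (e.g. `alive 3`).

Answer: dead 1

Derivation:
Op 1: gossip N1<->N2 -> N1.N0=(alive,v0) N1.N1=(alive,v0) N1.N2=(alive,v0) | N2.N0=(alive,v0) N2.N1=(alive,v0) N2.N2=(alive,v0)
Op 2: gossip N2<->N1 -> N2.N0=(alive,v0) N2.N1=(alive,v0) N2.N2=(alive,v0) | N1.N0=(alive,v0) N1.N1=(alive,v0) N1.N2=(alive,v0)
Op 3: gossip N0<->N1 -> N0.N0=(alive,v0) N0.N1=(alive,v0) N0.N2=(alive,v0) | N1.N0=(alive,v0) N1.N1=(alive,v0) N1.N2=(alive,v0)
Op 4: N0 marks N2=dead -> (dead,v1)
Op 5: gossip N1<->N0 -> N1.N0=(alive,v0) N1.N1=(alive,v0) N1.N2=(dead,v1) | N0.N0=(alive,v0) N0.N1=(alive,v0) N0.N2=(dead,v1)
Op 6: gossip N0<->N1 -> N0.N0=(alive,v0) N0.N1=(alive,v0) N0.N2=(dead,v1) | N1.N0=(alive,v0) N1.N1=(alive,v0) N1.N2=(dead,v1)
Op 7: N1 marks N0=dead -> (dead,v1)
Op 8: gossip N0<->N2 -> N0.N0=(alive,v0) N0.N1=(alive,v0) N0.N2=(dead,v1) | N2.N0=(alive,v0) N2.N1=(alive,v0) N2.N2=(dead,v1)
Op 9: N1 marks N1=suspect -> (suspect,v1)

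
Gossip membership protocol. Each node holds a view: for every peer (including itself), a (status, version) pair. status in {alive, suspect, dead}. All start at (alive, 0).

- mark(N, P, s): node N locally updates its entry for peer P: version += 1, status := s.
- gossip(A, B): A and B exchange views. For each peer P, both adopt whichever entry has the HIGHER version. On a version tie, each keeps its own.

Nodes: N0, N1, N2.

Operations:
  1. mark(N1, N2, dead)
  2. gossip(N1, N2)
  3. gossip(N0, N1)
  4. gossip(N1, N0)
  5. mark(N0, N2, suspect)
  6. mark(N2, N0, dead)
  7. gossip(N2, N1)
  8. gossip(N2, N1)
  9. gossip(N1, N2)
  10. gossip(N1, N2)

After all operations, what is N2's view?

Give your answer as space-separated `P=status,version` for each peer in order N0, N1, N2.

Op 1: N1 marks N2=dead -> (dead,v1)
Op 2: gossip N1<->N2 -> N1.N0=(alive,v0) N1.N1=(alive,v0) N1.N2=(dead,v1) | N2.N0=(alive,v0) N2.N1=(alive,v0) N2.N2=(dead,v1)
Op 3: gossip N0<->N1 -> N0.N0=(alive,v0) N0.N1=(alive,v0) N0.N2=(dead,v1) | N1.N0=(alive,v0) N1.N1=(alive,v0) N1.N2=(dead,v1)
Op 4: gossip N1<->N0 -> N1.N0=(alive,v0) N1.N1=(alive,v0) N1.N2=(dead,v1) | N0.N0=(alive,v0) N0.N1=(alive,v0) N0.N2=(dead,v1)
Op 5: N0 marks N2=suspect -> (suspect,v2)
Op 6: N2 marks N0=dead -> (dead,v1)
Op 7: gossip N2<->N1 -> N2.N0=(dead,v1) N2.N1=(alive,v0) N2.N2=(dead,v1) | N1.N0=(dead,v1) N1.N1=(alive,v0) N1.N2=(dead,v1)
Op 8: gossip N2<->N1 -> N2.N0=(dead,v1) N2.N1=(alive,v0) N2.N2=(dead,v1) | N1.N0=(dead,v1) N1.N1=(alive,v0) N1.N2=(dead,v1)
Op 9: gossip N1<->N2 -> N1.N0=(dead,v1) N1.N1=(alive,v0) N1.N2=(dead,v1) | N2.N0=(dead,v1) N2.N1=(alive,v0) N2.N2=(dead,v1)
Op 10: gossip N1<->N2 -> N1.N0=(dead,v1) N1.N1=(alive,v0) N1.N2=(dead,v1) | N2.N0=(dead,v1) N2.N1=(alive,v0) N2.N2=(dead,v1)

Answer: N0=dead,1 N1=alive,0 N2=dead,1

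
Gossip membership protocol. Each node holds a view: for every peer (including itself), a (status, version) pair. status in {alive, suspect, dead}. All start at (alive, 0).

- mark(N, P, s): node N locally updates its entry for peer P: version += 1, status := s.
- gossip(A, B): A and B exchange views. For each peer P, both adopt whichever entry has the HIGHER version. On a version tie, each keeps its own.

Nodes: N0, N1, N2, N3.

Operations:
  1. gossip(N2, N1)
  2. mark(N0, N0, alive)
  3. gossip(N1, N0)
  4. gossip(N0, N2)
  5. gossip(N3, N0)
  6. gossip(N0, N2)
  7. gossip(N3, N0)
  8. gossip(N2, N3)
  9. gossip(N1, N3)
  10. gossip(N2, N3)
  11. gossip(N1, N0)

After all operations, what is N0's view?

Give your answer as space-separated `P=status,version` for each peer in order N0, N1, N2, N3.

Answer: N0=alive,1 N1=alive,0 N2=alive,0 N3=alive,0

Derivation:
Op 1: gossip N2<->N1 -> N2.N0=(alive,v0) N2.N1=(alive,v0) N2.N2=(alive,v0) N2.N3=(alive,v0) | N1.N0=(alive,v0) N1.N1=(alive,v0) N1.N2=(alive,v0) N1.N3=(alive,v0)
Op 2: N0 marks N0=alive -> (alive,v1)
Op 3: gossip N1<->N0 -> N1.N0=(alive,v1) N1.N1=(alive,v0) N1.N2=(alive,v0) N1.N3=(alive,v0) | N0.N0=(alive,v1) N0.N1=(alive,v0) N0.N2=(alive,v0) N0.N3=(alive,v0)
Op 4: gossip N0<->N2 -> N0.N0=(alive,v1) N0.N1=(alive,v0) N0.N2=(alive,v0) N0.N3=(alive,v0) | N2.N0=(alive,v1) N2.N1=(alive,v0) N2.N2=(alive,v0) N2.N3=(alive,v0)
Op 5: gossip N3<->N0 -> N3.N0=(alive,v1) N3.N1=(alive,v0) N3.N2=(alive,v0) N3.N3=(alive,v0) | N0.N0=(alive,v1) N0.N1=(alive,v0) N0.N2=(alive,v0) N0.N3=(alive,v0)
Op 6: gossip N0<->N2 -> N0.N0=(alive,v1) N0.N1=(alive,v0) N0.N2=(alive,v0) N0.N3=(alive,v0) | N2.N0=(alive,v1) N2.N1=(alive,v0) N2.N2=(alive,v0) N2.N3=(alive,v0)
Op 7: gossip N3<->N0 -> N3.N0=(alive,v1) N3.N1=(alive,v0) N3.N2=(alive,v0) N3.N3=(alive,v0) | N0.N0=(alive,v1) N0.N1=(alive,v0) N0.N2=(alive,v0) N0.N3=(alive,v0)
Op 8: gossip N2<->N3 -> N2.N0=(alive,v1) N2.N1=(alive,v0) N2.N2=(alive,v0) N2.N3=(alive,v0) | N3.N0=(alive,v1) N3.N1=(alive,v0) N3.N2=(alive,v0) N3.N3=(alive,v0)
Op 9: gossip N1<->N3 -> N1.N0=(alive,v1) N1.N1=(alive,v0) N1.N2=(alive,v0) N1.N3=(alive,v0) | N3.N0=(alive,v1) N3.N1=(alive,v0) N3.N2=(alive,v0) N3.N3=(alive,v0)
Op 10: gossip N2<->N3 -> N2.N0=(alive,v1) N2.N1=(alive,v0) N2.N2=(alive,v0) N2.N3=(alive,v0) | N3.N0=(alive,v1) N3.N1=(alive,v0) N3.N2=(alive,v0) N3.N3=(alive,v0)
Op 11: gossip N1<->N0 -> N1.N0=(alive,v1) N1.N1=(alive,v0) N1.N2=(alive,v0) N1.N3=(alive,v0) | N0.N0=(alive,v1) N0.N1=(alive,v0) N0.N2=(alive,v0) N0.N3=(alive,v0)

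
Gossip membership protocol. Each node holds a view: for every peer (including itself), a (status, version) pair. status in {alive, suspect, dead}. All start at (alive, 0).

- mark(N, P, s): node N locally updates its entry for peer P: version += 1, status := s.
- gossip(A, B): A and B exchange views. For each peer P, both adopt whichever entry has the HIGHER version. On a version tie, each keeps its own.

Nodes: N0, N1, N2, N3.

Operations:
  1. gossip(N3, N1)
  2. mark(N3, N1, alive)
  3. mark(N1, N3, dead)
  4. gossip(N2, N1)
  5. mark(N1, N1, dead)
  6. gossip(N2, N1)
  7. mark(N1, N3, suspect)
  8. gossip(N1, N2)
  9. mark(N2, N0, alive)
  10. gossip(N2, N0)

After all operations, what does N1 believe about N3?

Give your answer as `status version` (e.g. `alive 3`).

Op 1: gossip N3<->N1 -> N3.N0=(alive,v0) N3.N1=(alive,v0) N3.N2=(alive,v0) N3.N3=(alive,v0) | N1.N0=(alive,v0) N1.N1=(alive,v0) N1.N2=(alive,v0) N1.N3=(alive,v0)
Op 2: N3 marks N1=alive -> (alive,v1)
Op 3: N1 marks N3=dead -> (dead,v1)
Op 4: gossip N2<->N1 -> N2.N0=(alive,v0) N2.N1=(alive,v0) N2.N2=(alive,v0) N2.N3=(dead,v1) | N1.N0=(alive,v0) N1.N1=(alive,v0) N1.N2=(alive,v0) N1.N3=(dead,v1)
Op 5: N1 marks N1=dead -> (dead,v1)
Op 6: gossip N2<->N1 -> N2.N0=(alive,v0) N2.N1=(dead,v1) N2.N2=(alive,v0) N2.N3=(dead,v1) | N1.N0=(alive,v0) N1.N1=(dead,v1) N1.N2=(alive,v0) N1.N3=(dead,v1)
Op 7: N1 marks N3=suspect -> (suspect,v2)
Op 8: gossip N1<->N2 -> N1.N0=(alive,v0) N1.N1=(dead,v1) N1.N2=(alive,v0) N1.N3=(suspect,v2) | N2.N0=(alive,v0) N2.N1=(dead,v1) N2.N2=(alive,v0) N2.N3=(suspect,v2)
Op 9: N2 marks N0=alive -> (alive,v1)
Op 10: gossip N2<->N0 -> N2.N0=(alive,v1) N2.N1=(dead,v1) N2.N2=(alive,v0) N2.N3=(suspect,v2) | N0.N0=(alive,v1) N0.N1=(dead,v1) N0.N2=(alive,v0) N0.N3=(suspect,v2)

Answer: suspect 2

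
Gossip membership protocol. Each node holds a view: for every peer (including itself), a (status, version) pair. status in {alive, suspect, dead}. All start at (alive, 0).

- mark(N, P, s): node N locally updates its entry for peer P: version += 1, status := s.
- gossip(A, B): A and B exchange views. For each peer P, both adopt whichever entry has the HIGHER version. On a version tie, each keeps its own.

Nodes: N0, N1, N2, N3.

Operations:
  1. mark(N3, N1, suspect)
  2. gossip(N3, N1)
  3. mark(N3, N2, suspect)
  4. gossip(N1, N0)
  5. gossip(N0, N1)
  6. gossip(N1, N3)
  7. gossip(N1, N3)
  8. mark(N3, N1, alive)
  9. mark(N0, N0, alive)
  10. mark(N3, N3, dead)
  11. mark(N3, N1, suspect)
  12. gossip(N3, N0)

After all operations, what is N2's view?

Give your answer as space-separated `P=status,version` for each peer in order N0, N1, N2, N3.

Answer: N0=alive,0 N1=alive,0 N2=alive,0 N3=alive,0

Derivation:
Op 1: N3 marks N1=suspect -> (suspect,v1)
Op 2: gossip N3<->N1 -> N3.N0=(alive,v0) N3.N1=(suspect,v1) N3.N2=(alive,v0) N3.N3=(alive,v0) | N1.N0=(alive,v0) N1.N1=(suspect,v1) N1.N2=(alive,v0) N1.N3=(alive,v0)
Op 3: N3 marks N2=suspect -> (suspect,v1)
Op 4: gossip N1<->N0 -> N1.N0=(alive,v0) N1.N1=(suspect,v1) N1.N2=(alive,v0) N1.N3=(alive,v0) | N0.N0=(alive,v0) N0.N1=(suspect,v1) N0.N2=(alive,v0) N0.N3=(alive,v0)
Op 5: gossip N0<->N1 -> N0.N0=(alive,v0) N0.N1=(suspect,v1) N0.N2=(alive,v0) N0.N3=(alive,v0) | N1.N0=(alive,v0) N1.N1=(suspect,v1) N1.N2=(alive,v0) N1.N3=(alive,v0)
Op 6: gossip N1<->N3 -> N1.N0=(alive,v0) N1.N1=(suspect,v1) N1.N2=(suspect,v1) N1.N3=(alive,v0) | N3.N0=(alive,v0) N3.N1=(suspect,v1) N3.N2=(suspect,v1) N3.N3=(alive,v0)
Op 7: gossip N1<->N3 -> N1.N0=(alive,v0) N1.N1=(suspect,v1) N1.N2=(suspect,v1) N1.N3=(alive,v0) | N3.N0=(alive,v0) N3.N1=(suspect,v1) N3.N2=(suspect,v1) N3.N3=(alive,v0)
Op 8: N3 marks N1=alive -> (alive,v2)
Op 9: N0 marks N0=alive -> (alive,v1)
Op 10: N3 marks N3=dead -> (dead,v1)
Op 11: N3 marks N1=suspect -> (suspect,v3)
Op 12: gossip N3<->N0 -> N3.N0=(alive,v1) N3.N1=(suspect,v3) N3.N2=(suspect,v1) N3.N3=(dead,v1) | N0.N0=(alive,v1) N0.N1=(suspect,v3) N0.N2=(suspect,v1) N0.N3=(dead,v1)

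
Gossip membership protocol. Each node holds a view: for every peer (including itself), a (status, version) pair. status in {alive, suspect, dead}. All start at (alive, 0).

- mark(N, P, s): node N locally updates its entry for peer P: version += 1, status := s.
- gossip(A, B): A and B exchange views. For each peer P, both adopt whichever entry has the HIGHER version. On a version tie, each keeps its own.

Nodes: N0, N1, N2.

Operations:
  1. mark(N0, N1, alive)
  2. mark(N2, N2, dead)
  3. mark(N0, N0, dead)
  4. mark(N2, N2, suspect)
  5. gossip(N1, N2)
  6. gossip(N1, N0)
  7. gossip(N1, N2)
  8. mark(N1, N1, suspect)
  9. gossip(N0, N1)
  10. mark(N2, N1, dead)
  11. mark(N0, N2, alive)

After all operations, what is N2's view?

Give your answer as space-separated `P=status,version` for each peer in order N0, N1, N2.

Answer: N0=dead,1 N1=dead,2 N2=suspect,2

Derivation:
Op 1: N0 marks N1=alive -> (alive,v1)
Op 2: N2 marks N2=dead -> (dead,v1)
Op 3: N0 marks N0=dead -> (dead,v1)
Op 4: N2 marks N2=suspect -> (suspect,v2)
Op 5: gossip N1<->N2 -> N1.N0=(alive,v0) N1.N1=(alive,v0) N1.N2=(suspect,v2) | N2.N0=(alive,v0) N2.N1=(alive,v0) N2.N2=(suspect,v2)
Op 6: gossip N1<->N0 -> N1.N0=(dead,v1) N1.N1=(alive,v1) N1.N2=(suspect,v2) | N0.N0=(dead,v1) N0.N1=(alive,v1) N0.N2=(suspect,v2)
Op 7: gossip N1<->N2 -> N1.N0=(dead,v1) N1.N1=(alive,v1) N1.N2=(suspect,v2) | N2.N0=(dead,v1) N2.N1=(alive,v1) N2.N2=(suspect,v2)
Op 8: N1 marks N1=suspect -> (suspect,v2)
Op 9: gossip N0<->N1 -> N0.N0=(dead,v1) N0.N1=(suspect,v2) N0.N2=(suspect,v2) | N1.N0=(dead,v1) N1.N1=(suspect,v2) N1.N2=(suspect,v2)
Op 10: N2 marks N1=dead -> (dead,v2)
Op 11: N0 marks N2=alive -> (alive,v3)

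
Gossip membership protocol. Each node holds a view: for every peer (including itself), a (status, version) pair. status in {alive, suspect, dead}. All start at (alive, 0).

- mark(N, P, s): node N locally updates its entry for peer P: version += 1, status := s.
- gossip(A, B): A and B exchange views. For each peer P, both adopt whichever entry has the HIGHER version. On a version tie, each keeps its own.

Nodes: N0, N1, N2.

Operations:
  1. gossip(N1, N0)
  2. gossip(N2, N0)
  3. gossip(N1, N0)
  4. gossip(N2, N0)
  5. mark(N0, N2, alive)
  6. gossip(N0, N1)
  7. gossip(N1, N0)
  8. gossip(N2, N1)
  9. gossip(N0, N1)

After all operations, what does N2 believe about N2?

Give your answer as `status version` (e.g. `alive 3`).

Answer: alive 1

Derivation:
Op 1: gossip N1<->N0 -> N1.N0=(alive,v0) N1.N1=(alive,v0) N1.N2=(alive,v0) | N0.N0=(alive,v0) N0.N1=(alive,v0) N0.N2=(alive,v0)
Op 2: gossip N2<->N0 -> N2.N0=(alive,v0) N2.N1=(alive,v0) N2.N2=(alive,v0) | N0.N0=(alive,v0) N0.N1=(alive,v0) N0.N2=(alive,v0)
Op 3: gossip N1<->N0 -> N1.N0=(alive,v0) N1.N1=(alive,v0) N1.N2=(alive,v0) | N0.N0=(alive,v0) N0.N1=(alive,v0) N0.N2=(alive,v0)
Op 4: gossip N2<->N0 -> N2.N0=(alive,v0) N2.N1=(alive,v0) N2.N2=(alive,v0) | N0.N0=(alive,v0) N0.N1=(alive,v0) N0.N2=(alive,v0)
Op 5: N0 marks N2=alive -> (alive,v1)
Op 6: gossip N0<->N1 -> N0.N0=(alive,v0) N0.N1=(alive,v0) N0.N2=(alive,v1) | N1.N0=(alive,v0) N1.N1=(alive,v0) N1.N2=(alive,v1)
Op 7: gossip N1<->N0 -> N1.N0=(alive,v0) N1.N1=(alive,v0) N1.N2=(alive,v1) | N0.N0=(alive,v0) N0.N1=(alive,v0) N0.N2=(alive,v1)
Op 8: gossip N2<->N1 -> N2.N0=(alive,v0) N2.N1=(alive,v0) N2.N2=(alive,v1) | N1.N0=(alive,v0) N1.N1=(alive,v0) N1.N2=(alive,v1)
Op 9: gossip N0<->N1 -> N0.N0=(alive,v0) N0.N1=(alive,v0) N0.N2=(alive,v1) | N1.N0=(alive,v0) N1.N1=(alive,v0) N1.N2=(alive,v1)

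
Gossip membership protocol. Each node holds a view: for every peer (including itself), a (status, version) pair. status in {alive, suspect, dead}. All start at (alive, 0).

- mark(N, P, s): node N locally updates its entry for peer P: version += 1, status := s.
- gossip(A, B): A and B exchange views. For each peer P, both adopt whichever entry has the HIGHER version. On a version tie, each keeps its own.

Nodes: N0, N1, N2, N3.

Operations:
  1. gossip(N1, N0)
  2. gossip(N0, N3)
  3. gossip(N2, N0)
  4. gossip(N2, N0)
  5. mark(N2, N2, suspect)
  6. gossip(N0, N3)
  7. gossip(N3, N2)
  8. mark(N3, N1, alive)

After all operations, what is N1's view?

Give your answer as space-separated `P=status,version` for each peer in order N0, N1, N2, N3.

Answer: N0=alive,0 N1=alive,0 N2=alive,0 N3=alive,0

Derivation:
Op 1: gossip N1<->N0 -> N1.N0=(alive,v0) N1.N1=(alive,v0) N1.N2=(alive,v0) N1.N3=(alive,v0) | N0.N0=(alive,v0) N0.N1=(alive,v0) N0.N2=(alive,v0) N0.N3=(alive,v0)
Op 2: gossip N0<->N3 -> N0.N0=(alive,v0) N0.N1=(alive,v0) N0.N2=(alive,v0) N0.N3=(alive,v0) | N3.N0=(alive,v0) N3.N1=(alive,v0) N3.N2=(alive,v0) N3.N3=(alive,v0)
Op 3: gossip N2<->N0 -> N2.N0=(alive,v0) N2.N1=(alive,v0) N2.N2=(alive,v0) N2.N3=(alive,v0) | N0.N0=(alive,v0) N0.N1=(alive,v0) N0.N2=(alive,v0) N0.N3=(alive,v0)
Op 4: gossip N2<->N0 -> N2.N0=(alive,v0) N2.N1=(alive,v0) N2.N2=(alive,v0) N2.N3=(alive,v0) | N0.N0=(alive,v0) N0.N1=(alive,v0) N0.N2=(alive,v0) N0.N3=(alive,v0)
Op 5: N2 marks N2=suspect -> (suspect,v1)
Op 6: gossip N0<->N3 -> N0.N0=(alive,v0) N0.N1=(alive,v0) N0.N2=(alive,v0) N0.N3=(alive,v0) | N3.N0=(alive,v0) N3.N1=(alive,v0) N3.N2=(alive,v0) N3.N3=(alive,v0)
Op 7: gossip N3<->N2 -> N3.N0=(alive,v0) N3.N1=(alive,v0) N3.N2=(suspect,v1) N3.N3=(alive,v0) | N2.N0=(alive,v0) N2.N1=(alive,v0) N2.N2=(suspect,v1) N2.N3=(alive,v0)
Op 8: N3 marks N1=alive -> (alive,v1)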